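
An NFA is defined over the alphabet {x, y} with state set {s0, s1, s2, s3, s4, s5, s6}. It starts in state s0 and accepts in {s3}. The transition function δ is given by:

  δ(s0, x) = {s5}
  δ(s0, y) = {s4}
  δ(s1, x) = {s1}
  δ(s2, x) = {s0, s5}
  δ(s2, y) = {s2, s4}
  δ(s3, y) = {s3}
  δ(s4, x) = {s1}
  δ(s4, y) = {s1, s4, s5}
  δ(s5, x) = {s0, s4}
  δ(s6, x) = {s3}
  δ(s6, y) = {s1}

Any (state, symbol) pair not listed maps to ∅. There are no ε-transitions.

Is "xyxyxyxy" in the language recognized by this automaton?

No

Start in {s0}.
Read 'x': {s0} → {s5}.
Read 'y': {s5} → ∅.
The set is empty and remains empty for the remaining 6 symbols.
The final set ∅ contains no accepting state.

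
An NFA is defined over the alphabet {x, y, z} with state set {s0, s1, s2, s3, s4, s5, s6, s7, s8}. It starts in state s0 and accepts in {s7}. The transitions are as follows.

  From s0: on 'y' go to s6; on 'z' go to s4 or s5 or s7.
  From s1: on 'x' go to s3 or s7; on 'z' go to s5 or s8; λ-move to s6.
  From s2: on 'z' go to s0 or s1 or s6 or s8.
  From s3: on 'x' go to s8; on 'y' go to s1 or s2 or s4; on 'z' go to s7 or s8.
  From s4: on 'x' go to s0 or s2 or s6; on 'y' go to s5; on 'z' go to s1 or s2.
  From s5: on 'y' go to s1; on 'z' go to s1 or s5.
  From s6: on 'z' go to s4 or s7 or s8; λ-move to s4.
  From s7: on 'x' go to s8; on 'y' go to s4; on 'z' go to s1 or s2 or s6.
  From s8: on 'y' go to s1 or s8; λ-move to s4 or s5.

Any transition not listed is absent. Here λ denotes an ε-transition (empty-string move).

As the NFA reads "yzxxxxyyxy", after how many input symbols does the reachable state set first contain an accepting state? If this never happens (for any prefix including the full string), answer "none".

Start in {s0}.
Read 'y': s0→{s6}; union {s6}; ε-closure = {s4, s6}.
Read 'z': s4→{s1, s2}, s6→{s4, s7, s8}; union {s1, s2, s4, s7, s8}; ε-closure = {s1, s2, s4, s5, s6, s7, s8}.
None of the earlier sets intersect F, but {s1, s2, s4, s5, s6, s7, s8} does.

2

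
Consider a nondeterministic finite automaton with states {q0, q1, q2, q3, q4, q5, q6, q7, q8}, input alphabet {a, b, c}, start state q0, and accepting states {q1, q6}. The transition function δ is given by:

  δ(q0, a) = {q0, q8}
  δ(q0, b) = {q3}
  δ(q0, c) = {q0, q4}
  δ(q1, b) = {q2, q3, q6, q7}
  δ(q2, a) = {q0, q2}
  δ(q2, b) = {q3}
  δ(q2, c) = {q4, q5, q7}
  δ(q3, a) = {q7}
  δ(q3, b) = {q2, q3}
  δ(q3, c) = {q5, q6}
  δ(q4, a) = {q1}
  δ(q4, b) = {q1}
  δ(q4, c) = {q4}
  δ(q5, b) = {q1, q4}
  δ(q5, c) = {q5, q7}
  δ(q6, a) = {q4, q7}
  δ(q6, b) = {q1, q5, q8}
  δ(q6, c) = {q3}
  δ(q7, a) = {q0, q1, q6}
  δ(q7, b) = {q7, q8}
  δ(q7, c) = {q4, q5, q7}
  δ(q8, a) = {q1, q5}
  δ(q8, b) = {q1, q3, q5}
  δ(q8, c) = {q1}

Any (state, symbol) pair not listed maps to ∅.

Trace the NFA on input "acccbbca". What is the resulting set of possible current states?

{q0, q1, q4, q6, q7}

Start in {q0}.
Read 'a': q0→{q0, q8}; now {q0, q8}.
Read 'c': q0→{q0, q4}, q8→{q1}; now {q0, q1, q4}.
Read 'c': q0→{q0, q4}, q1→∅, q4→{q4}; now {q0, q4}.
Read 'c': q0→{q0, q4}, q4→{q4}; now {q0, q4}.
Read 'b': q0→{q3}, q4→{q1}; now {q1, q3}.
Read 'b': q1→{q2, q3, q6, q7}, q3→{q2, q3}; now {q2, q3, q6, q7}.
Read 'c': q2→{q4, q5, q7}, q3→{q5, q6}, q6→{q3}, q7→{q4, q5, q7}; now {q3, q4, q5, q6, q7}.
Read 'a': q3→{q7}, q4→{q1}, q5→∅, q6→{q4, q7}, q7→{q0, q1, q6}; now {q0, q1, q4, q6, q7}.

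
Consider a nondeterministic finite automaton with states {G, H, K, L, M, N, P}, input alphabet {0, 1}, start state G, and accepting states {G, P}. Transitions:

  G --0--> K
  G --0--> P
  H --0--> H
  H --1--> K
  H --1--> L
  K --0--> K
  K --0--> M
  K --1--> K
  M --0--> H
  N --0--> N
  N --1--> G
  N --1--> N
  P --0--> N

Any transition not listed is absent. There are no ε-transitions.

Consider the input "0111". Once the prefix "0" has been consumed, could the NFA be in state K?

Yes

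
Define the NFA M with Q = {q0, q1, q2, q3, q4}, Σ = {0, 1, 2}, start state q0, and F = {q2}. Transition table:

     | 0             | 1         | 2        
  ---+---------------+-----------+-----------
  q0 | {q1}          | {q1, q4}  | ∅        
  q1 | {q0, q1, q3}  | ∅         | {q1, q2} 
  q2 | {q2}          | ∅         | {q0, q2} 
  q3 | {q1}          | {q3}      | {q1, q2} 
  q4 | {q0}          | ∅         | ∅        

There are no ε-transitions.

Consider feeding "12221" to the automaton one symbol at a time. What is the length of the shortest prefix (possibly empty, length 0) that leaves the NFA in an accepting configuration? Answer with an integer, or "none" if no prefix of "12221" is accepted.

2

Start in {q0}.
Read '1': q0→{q1, q4}; now {q1, q4}.
Read '2': q1→{q1, q2}, q4→∅; now {q1, q2}.
None of the earlier sets intersect F, but {q1, q2} does.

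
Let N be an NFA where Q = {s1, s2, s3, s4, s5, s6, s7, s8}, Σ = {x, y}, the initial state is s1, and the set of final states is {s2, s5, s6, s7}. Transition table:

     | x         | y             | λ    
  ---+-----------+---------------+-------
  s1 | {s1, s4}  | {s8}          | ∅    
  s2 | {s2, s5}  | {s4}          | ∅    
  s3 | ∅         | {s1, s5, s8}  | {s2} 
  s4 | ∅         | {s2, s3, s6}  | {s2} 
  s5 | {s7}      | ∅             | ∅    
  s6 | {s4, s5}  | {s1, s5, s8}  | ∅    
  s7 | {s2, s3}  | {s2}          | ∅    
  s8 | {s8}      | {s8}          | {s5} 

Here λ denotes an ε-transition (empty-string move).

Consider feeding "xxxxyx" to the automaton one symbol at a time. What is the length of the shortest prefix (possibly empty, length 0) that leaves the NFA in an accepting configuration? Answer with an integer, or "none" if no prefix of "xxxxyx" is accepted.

1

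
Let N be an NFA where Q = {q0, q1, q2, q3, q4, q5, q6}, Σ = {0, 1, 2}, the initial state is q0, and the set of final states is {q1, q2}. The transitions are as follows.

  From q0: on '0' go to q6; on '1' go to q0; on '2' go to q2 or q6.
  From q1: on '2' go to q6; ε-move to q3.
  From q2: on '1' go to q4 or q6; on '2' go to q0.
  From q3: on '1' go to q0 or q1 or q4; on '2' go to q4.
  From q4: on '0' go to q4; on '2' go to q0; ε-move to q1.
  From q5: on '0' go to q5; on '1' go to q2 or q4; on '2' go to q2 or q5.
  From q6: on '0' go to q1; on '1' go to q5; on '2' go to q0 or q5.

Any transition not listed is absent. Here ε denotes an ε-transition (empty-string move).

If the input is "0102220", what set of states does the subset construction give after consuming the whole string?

Start in {q0}.
Read '0': {q0} → {q6}.
Read '1': {q6} → {q5}.
Read '0': {q5} → {q5}.
Read '2': {q5} → {q2, q5}.
Read '2': {q2, q5} → {q0, q2, q5}.
Read '2': {q0, q2, q5} → {q0, q2, q5, q6}.
Read '0': {q0, q2, q5, q6} → {q1, q3, q5, q6}.

{q1, q3, q5, q6}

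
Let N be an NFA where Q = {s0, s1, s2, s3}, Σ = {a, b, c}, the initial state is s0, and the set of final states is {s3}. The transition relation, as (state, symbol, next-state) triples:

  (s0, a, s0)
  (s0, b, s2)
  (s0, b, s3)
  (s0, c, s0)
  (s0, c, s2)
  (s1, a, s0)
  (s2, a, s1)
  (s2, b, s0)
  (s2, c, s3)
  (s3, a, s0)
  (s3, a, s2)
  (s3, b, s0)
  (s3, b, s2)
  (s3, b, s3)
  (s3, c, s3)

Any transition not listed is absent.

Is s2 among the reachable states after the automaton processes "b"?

Yes

Start in {s0}.
Read 'b': s0→{s2, s3}; now {s2, s3}.
State s2 is in {s2, s3}.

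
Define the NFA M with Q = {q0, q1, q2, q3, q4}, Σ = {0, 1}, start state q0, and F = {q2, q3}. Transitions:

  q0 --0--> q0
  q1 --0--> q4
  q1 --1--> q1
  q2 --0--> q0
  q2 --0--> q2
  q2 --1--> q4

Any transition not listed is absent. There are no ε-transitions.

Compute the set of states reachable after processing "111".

∅

Start in {q0}.
Read '1': q0→∅; now ∅.
The set is empty and remains empty for the remaining 2 symbols.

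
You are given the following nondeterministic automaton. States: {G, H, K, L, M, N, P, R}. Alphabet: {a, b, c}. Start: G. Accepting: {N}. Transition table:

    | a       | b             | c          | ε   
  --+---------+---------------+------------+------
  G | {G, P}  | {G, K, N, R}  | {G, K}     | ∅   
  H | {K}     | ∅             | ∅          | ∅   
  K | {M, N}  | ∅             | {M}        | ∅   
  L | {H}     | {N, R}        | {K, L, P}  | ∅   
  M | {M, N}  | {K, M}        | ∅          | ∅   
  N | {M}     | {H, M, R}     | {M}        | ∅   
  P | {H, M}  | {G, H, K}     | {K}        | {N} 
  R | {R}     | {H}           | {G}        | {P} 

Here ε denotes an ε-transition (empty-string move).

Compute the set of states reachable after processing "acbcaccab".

{G, H, K, M, N, P, R}

Start in {G}.
Read 'a': G→{G, P}; union {G, P}; ε-closure = {G, N, P}.
Read 'c': G→{G, K}, N→{M}, P→{K}; now {G, K, M}.
Read 'b': G→{G, K, N, R}, K→∅, M→{K, M}; union {G, K, M, N, R}; ε-closure = {G, K, M, N, P, R}.
Read 'c': G→{G, K}, K→{M}, M→∅, N→{M}, P→{K}, R→{G}; now {G, K, M}.
Read 'a': G→{G, P}, K→{M, N}, M→{M, N}; now {G, M, N, P}.
Read 'c': G→{G, K}, M→∅, N→{M}, P→{K}; now {G, K, M}.
Read 'c': G→{G, K}, K→{M}, M→∅; now {G, K, M}.
Read 'a': G→{G, P}, K→{M, N}, M→{M, N}; now {G, M, N, P}.
Read 'b': G→{G, K, N, R}, M→{K, M}, N→{H, M, R}, P→{G, H, K}; union {G, H, K, M, N, R}; ε-closure = {G, H, K, M, N, P, R}.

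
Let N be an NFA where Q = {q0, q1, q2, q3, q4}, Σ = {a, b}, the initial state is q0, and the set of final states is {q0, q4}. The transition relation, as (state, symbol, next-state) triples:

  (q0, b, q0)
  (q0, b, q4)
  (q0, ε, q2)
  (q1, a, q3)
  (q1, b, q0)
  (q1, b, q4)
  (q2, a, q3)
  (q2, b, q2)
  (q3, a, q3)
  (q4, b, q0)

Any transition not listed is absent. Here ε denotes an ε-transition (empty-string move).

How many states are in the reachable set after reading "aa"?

Start: ε-closure({q0}) = {q0, q2}.
Read 'a': {q0, q2} → {q3}.
Read 'a': {q3} → {q3}.
That set has 1 state.

1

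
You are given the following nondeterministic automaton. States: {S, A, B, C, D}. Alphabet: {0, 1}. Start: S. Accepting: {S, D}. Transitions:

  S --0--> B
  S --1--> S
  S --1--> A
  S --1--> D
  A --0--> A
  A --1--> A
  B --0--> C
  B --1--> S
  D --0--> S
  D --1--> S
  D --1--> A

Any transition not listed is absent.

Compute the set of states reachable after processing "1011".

{S, A, D}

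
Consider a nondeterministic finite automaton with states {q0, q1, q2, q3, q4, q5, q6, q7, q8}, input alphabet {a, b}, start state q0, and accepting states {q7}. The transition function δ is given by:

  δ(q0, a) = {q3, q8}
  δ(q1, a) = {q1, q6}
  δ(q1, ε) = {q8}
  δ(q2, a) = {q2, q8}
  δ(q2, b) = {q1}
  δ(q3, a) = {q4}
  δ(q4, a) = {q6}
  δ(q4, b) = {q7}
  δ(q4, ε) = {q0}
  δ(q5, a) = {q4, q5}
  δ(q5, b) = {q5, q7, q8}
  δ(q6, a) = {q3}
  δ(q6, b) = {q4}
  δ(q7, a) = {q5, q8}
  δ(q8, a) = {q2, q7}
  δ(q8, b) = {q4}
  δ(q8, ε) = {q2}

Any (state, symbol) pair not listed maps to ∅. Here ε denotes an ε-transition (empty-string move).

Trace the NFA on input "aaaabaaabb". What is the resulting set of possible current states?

Start in {q0}.
Read 'a': q0→{q3, q8}; union {q3, q8}; ε-closure = {q2, q3, q8}.
Read 'a': q2→{q2, q8}, q3→{q4}, q8→{q2, q7}; union {q2, q4, q7, q8}; ε-closure = {q0, q2, q4, q7, q8}.
Read 'a': q0→{q3, q8}, q2→{q2, q8}, q4→{q6}, q7→{q5, q8}, q8→{q2, q7}; now {q2, q3, q5, q6, q7, q8}.
Read 'a': q2→{q2, q8}, q3→{q4}, q5→{q4, q5}, q6→{q3}, q7→{q5, q8}, q8→{q2, q7}; union {q2, q3, q4, q5, q7, q8}; ε-closure = {q0, q2, q3, q4, q5, q7, q8}.
Read 'b': q0→∅, q2→{q1}, q3→∅, q4→{q7}, q5→{q5, q7, q8}, q7→∅, q8→{q4}; union {q1, q4, q5, q7, q8}; ε-closure = {q0, q1, q2, q4, q5, q7, q8}.
Read 'a': q0→{q3, q8}, q1→{q1, q6}, q2→{q2, q8}, q4→{q6}, q5→{q4, q5}, q7→{q5, q8}, q8→{q2, q7}; union {q1, q2, q3, q4, q5, q6, q7, q8}; ε-closure = {q0, q1, q2, q3, q4, q5, q6, q7, q8}.
Read 'a': q0→{q3, q8}, q1→{q1, q6}, q2→{q2, q8}, q3→{q4}, q4→{q6}, q5→{q4, q5}, q6→{q3}, q7→{q5, q8}, q8→{q2, q7}; union {q1, q2, q3, q4, q5, q6, q7, q8}; ε-closure = {q0, q1, q2, q3, q4, q5, q6, q7, q8}.
Read 'a': q0→{q3, q8}, q1→{q1, q6}, q2→{q2, q8}, q3→{q4}, q4→{q6}, q5→{q4, q5}, q6→{q3}, q7→{q5, q8}, q8→{q2, q7}; union {q1, q2, q3, q4, q5, q6, q7, q8}; ε-closure = {q0, q1, q2, q3, q4, q5, q6, q7, q8}.
Read 'b': q0→∅, q1→∅, q2→{q1}, q3→∅, q4→{q7}, q5→{q5, q7, q8}, q6→{q4}, q7→∅, q8→{q4}; union {q1, q4, q5, q7, q8}; ε-closure = {q0, q1, q2, q4, q5, q7, q8}.
Read 'b': q0→∅, q1→∅, q2→{q1}, q4→{q7}, q5→{q5, q7, q8}, q7→∅, q8→{q4}; union {q1, q4, q5, q7, q8}; ε-closure = {q0, q1, q2, q4, q5, q7, q8}.

{q0, q1, q2, q4, q5, q7, q8}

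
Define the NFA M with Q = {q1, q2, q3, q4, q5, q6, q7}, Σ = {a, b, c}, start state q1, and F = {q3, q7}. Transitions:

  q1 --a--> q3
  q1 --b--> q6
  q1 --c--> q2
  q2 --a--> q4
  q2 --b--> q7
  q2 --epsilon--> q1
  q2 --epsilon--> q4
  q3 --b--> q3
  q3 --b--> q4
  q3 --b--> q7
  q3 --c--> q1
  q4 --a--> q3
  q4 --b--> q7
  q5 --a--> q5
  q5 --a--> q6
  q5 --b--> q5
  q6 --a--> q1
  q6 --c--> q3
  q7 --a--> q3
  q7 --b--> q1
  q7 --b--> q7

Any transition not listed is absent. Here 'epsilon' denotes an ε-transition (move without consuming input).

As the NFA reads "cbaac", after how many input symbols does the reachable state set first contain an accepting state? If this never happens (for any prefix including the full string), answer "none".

2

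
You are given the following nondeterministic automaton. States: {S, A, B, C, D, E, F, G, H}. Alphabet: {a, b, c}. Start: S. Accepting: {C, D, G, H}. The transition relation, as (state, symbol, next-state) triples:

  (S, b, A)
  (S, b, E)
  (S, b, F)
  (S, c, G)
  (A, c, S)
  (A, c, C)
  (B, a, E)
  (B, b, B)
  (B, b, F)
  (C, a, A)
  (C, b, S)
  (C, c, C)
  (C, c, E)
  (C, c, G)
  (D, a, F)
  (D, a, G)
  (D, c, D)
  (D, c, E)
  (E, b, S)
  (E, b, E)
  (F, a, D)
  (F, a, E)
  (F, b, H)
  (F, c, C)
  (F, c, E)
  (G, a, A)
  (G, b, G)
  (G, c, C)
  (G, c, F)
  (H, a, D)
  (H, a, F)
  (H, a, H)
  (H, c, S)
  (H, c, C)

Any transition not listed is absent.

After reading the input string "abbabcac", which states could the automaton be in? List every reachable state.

Start in {S}.
Read 'a': S→∅; now ∅.
The set is empty and remains empty for the remaining 7 symbols.

∅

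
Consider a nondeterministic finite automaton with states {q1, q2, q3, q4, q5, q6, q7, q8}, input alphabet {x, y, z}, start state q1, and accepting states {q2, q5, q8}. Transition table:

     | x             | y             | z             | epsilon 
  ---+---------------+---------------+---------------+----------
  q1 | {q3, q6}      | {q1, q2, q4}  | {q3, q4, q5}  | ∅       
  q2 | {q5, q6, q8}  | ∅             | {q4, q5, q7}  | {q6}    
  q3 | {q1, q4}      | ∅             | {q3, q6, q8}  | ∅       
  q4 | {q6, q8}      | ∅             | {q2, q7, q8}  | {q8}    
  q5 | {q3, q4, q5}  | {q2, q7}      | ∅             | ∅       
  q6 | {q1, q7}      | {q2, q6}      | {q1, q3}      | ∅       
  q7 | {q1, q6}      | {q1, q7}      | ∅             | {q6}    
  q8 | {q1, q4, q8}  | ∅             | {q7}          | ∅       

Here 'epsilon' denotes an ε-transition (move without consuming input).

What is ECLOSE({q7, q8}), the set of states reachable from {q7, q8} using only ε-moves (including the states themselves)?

Begin with {q7, q8}.
ε-move q7 → q6; add q6.

{q6, q7, q8}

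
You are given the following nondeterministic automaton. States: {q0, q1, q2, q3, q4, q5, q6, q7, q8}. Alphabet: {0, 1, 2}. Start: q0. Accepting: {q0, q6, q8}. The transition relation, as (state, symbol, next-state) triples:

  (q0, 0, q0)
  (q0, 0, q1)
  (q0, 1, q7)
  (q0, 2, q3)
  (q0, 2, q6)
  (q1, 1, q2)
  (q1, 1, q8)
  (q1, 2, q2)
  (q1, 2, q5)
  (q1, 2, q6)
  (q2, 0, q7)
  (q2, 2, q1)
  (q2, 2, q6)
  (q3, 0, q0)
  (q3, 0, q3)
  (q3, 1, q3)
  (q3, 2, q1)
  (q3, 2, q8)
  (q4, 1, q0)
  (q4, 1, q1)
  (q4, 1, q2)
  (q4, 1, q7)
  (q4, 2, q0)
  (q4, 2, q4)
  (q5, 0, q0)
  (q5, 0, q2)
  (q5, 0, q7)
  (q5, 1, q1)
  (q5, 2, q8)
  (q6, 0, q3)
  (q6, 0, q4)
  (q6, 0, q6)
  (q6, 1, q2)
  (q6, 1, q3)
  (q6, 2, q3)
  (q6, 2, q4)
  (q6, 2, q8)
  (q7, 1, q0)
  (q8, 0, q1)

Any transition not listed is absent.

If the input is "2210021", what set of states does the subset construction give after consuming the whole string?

{q1, q2, q3, q8}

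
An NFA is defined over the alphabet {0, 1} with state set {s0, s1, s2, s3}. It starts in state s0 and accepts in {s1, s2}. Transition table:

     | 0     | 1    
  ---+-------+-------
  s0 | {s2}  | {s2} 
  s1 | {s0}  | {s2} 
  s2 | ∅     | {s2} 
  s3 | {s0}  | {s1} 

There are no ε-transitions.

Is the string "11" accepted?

Yes

Start in {s0}.
Read '1': {s0} → {s2}.
Read '1': {s2} → {s2}.
The final set {s2} contains the accepting state s2.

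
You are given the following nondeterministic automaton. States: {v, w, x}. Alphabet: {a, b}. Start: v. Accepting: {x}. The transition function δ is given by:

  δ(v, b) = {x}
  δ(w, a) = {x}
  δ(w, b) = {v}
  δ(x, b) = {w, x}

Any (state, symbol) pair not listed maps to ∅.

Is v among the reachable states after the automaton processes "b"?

Start in {v}.
Read 'b': {v} → {x}.
State v is not in {x}.

No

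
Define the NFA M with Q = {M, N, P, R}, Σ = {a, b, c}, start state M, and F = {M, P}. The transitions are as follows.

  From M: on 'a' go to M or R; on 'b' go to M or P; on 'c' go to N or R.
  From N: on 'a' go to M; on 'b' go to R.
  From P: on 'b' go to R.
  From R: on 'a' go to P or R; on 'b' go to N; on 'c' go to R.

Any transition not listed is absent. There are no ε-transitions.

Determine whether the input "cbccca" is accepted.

Yes

Start in {M}.
Read 'c': {M} → {N, R}.
Read 'b': {N, R} → {N, R}.
Read 'c': {N, R} → {R}.
Read 'c': {R} → {R}.
Read 'c': {R} → {R}.
Read 'a': {R} → {P, R}.
The final set {P, R} contains the accepting state P.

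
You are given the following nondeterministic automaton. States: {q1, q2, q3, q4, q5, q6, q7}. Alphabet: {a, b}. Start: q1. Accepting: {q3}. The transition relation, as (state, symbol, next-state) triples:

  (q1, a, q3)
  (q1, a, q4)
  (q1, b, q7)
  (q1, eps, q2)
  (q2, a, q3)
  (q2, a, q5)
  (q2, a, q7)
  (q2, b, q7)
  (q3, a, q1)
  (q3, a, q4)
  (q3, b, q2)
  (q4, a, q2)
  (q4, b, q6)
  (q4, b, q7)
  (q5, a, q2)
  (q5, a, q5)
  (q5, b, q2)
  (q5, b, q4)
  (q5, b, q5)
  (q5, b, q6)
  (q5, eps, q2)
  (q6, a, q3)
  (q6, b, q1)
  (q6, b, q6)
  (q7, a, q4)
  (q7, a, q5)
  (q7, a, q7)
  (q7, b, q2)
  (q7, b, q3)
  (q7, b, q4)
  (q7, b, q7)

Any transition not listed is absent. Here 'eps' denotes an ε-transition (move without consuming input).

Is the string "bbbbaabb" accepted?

Start: ε-closure({q1}) = {q1, q2}.
Read 'b': {q1, q2} → {q7}.
Read 'b': {q7} → {q2, q3, q4, q7}.
Read 'b': {q2, q3, q4, q7} → {q2, q3, q4, q6, q7}.
Read 'b': {q2, q3, q4, q6, q7} → {q1, q2, q3, q4, q6, q7}.
Read 'a': {q1, q2, q3, q4, q6, q7} → {q1, q2, q3, q4, q5, q7}.
Read 'a': {q1, q2, q3, q4, q5, q7} → {q1, q2, q3, q4, q5, q7}.
Read 'b': {q1, q2, q3, q4, q5, q7} → {q2, q3, q4, q5, q6, q7}.
Read 'b': {q2, q3, q4, q5, q6, q7} → {q1, q2, q3, q4, q5, q6, q7}.
The final set {q1, q2, q3, q4, q5, q6, q7} contains the accepting state q3.

Yes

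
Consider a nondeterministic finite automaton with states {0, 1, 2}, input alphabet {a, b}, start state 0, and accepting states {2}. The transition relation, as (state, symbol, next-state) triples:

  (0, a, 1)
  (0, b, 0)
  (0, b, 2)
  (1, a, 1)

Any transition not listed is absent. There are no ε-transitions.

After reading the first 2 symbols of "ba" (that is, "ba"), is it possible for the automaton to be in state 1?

Yes

Start in {0}.
Read 'b': {0} → {0, 2}.
Read 'a': {0, 2} → {1}.
State 1 is in {1}.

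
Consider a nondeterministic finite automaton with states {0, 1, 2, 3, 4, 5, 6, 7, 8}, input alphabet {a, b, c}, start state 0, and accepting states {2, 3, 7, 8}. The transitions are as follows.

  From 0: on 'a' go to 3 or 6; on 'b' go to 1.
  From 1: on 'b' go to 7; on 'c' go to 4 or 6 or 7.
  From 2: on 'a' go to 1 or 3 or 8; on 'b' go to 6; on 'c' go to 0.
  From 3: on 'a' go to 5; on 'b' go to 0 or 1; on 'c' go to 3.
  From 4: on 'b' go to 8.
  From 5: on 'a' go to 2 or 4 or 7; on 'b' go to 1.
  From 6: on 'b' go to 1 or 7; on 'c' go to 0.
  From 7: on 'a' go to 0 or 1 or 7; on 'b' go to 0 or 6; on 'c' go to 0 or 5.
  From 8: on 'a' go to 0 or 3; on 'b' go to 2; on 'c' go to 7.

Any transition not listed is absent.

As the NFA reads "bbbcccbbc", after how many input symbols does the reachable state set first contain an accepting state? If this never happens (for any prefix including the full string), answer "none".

Start in {0}.
Read 'b': 0→{1}; now {1}.
Read 'b': 1→{7}; now {7}.
None of the earlier sets intersect F, but {7} does.

2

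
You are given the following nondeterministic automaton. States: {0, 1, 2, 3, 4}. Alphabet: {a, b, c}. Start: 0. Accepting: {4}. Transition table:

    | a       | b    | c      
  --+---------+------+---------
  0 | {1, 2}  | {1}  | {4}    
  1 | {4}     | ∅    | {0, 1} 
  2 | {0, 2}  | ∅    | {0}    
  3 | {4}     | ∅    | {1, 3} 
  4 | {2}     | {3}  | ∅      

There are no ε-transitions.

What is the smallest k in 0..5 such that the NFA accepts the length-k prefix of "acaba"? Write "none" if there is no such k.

3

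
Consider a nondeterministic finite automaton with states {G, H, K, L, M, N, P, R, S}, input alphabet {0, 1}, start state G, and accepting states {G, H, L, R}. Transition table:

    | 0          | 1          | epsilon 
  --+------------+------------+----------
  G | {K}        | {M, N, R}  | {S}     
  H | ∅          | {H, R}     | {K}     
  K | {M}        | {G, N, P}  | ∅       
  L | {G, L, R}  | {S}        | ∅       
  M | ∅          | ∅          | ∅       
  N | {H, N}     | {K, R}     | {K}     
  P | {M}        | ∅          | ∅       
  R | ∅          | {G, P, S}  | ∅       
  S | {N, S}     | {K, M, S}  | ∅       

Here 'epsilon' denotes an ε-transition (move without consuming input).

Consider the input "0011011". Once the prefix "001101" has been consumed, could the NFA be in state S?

Yes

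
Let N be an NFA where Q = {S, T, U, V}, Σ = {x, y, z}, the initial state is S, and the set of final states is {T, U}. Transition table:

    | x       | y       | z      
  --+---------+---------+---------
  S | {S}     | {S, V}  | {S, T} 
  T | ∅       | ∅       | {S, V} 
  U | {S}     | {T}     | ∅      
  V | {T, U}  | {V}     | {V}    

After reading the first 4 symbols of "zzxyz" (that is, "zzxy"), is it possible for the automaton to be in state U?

Start in {S}.
Read 'z': S→{S, T}; now {S, T}.
Read 'z': S→{S, T}, T→{S, V}; now {S, T, V}.
Read 'x': S→{S}, T→∅, V→{T, U}; now {S, T, U}.
Read 'y': S→{S, V}, T→∅, U→{T}; now {S, T, V}.
State U is not in {S, T, V}.

No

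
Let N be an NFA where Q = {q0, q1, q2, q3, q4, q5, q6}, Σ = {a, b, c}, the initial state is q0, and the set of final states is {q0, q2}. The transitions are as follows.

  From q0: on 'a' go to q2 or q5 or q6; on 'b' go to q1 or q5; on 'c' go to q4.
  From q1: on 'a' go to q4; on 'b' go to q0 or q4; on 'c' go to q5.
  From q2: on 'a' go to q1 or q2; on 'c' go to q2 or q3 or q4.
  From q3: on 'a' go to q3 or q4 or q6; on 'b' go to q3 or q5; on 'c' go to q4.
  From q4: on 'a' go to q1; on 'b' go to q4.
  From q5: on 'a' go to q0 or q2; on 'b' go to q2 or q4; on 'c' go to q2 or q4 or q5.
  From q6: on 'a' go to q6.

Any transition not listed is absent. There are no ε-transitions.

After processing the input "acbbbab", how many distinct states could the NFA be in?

Start in {q0}.
Read 'a': {q0} → {q2, q5, q6}.
Read 'c': {q2, q5, q6} → {q2, q3, q4, q5}.
Read 'b': {q2, q3, q4, q5} → {q2, q3, q4, q5}.
Read 'b': {q2, q3, q4, q5} → {q2, q3, q4, q5}.
Read 'b': {q2, q3, q4, q5} → {q2, q3, q4, q5}.
Read 'a': {q2, q3, q4, q5} → {q0, q1, q2, q3, q4, q6}.
Read 'b': {q0, q1, q2, q3, q4, q6} → {q0, q1, q3, q4, q5}.
That set has 5 states.

5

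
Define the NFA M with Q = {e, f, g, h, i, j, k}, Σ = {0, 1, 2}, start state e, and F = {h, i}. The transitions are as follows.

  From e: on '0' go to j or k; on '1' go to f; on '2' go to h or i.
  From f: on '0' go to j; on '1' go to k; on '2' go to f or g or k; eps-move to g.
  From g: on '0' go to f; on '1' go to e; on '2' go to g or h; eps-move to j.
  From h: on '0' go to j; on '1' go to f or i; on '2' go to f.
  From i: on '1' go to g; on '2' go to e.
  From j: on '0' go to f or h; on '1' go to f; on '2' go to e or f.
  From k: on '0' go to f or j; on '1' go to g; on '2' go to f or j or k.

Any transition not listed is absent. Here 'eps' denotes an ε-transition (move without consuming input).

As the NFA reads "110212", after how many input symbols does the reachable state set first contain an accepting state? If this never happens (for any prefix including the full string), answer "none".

3

Start in {e}.
Read '1': e→{f}; union {f}; ε-closure = {f, g, j}.
Read '1': f→{k}, g→{e}, j→{f}; union {e, f, k}; ε-closure = {e, f, g, j, k}.
Read '0': e→{j, k}, f→{j}, g→{f}, j→{f, h}, k→{f, j}; union {f, h, j, k}; ε-closure = {f, g, h, j, k}.
None of the earlier sets intersect F, but {f, g, h, j, k} does.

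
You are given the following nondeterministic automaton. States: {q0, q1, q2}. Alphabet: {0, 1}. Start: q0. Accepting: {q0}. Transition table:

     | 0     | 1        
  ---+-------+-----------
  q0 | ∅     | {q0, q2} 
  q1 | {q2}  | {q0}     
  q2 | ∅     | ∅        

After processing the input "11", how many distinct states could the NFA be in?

2

Start in {q0}.
Read '1': q0→{q0, q2}; now {q0, q2}.
Read '1': q0→{q0, q2}, q2→∅; now {q0, q2}.
That set has 2 states.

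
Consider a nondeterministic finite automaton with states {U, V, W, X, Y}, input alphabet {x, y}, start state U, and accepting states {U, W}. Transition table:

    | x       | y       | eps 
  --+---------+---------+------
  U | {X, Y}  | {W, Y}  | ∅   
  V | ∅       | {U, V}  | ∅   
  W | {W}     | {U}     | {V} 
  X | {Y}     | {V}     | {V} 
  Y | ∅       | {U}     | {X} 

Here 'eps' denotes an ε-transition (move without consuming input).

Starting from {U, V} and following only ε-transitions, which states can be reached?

{U, V}

Begin with {U, V}.
No ε-moves leave this set, so the closure equals the set itself.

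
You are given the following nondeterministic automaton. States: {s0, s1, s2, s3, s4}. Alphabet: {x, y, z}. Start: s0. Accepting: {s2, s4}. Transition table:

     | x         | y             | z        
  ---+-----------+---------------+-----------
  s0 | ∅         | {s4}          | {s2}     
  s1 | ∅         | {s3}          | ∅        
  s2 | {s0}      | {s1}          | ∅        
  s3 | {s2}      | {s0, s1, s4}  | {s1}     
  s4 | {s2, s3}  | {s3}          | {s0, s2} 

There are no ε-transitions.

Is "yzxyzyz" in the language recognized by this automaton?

Yes

Start in {s0}.
Read 'y': {s0} → {s4}.
Read 'z': {s4} → {s0, s2}.
Read 'x': {s0, s2} → {s0}.
Read 'y': {s0} → {s4}.
Read 'z': {s4} → {s0, s2}.
Read 'y': {s0, s2} → {s1, s4}.
Read 'z': {s1, s4} → {s0, s2}.
The final set {s0, s2} contains the accepting state s2.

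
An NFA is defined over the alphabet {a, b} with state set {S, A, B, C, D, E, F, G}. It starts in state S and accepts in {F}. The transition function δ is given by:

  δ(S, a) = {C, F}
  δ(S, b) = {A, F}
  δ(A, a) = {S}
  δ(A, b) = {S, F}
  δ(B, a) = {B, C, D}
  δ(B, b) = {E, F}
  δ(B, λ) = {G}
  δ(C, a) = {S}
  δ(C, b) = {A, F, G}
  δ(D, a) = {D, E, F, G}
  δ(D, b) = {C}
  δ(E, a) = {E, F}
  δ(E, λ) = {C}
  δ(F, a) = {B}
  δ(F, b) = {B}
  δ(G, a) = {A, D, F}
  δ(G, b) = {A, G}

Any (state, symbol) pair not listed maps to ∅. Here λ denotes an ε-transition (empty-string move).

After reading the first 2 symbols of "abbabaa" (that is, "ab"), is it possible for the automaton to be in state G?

Start in {S}.
Read 'a': {S} → {C, F}.
Read 'b': {C, F} → {A, B, F, G}.
State G is in {A, B, F, G}.

Yes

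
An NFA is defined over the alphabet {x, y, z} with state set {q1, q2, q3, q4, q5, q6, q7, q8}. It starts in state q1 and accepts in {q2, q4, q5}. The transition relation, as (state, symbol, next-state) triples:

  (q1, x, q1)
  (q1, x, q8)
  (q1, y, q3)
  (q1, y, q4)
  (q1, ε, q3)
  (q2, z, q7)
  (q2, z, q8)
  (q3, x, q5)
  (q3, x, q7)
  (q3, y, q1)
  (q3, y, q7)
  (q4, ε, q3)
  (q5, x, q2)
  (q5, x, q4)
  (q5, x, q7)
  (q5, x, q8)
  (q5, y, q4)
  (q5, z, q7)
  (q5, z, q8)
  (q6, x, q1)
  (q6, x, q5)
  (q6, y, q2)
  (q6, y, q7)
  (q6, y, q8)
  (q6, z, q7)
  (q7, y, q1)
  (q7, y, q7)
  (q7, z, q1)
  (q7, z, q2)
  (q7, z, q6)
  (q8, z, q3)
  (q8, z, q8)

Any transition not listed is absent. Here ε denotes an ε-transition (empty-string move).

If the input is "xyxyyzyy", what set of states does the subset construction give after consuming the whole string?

{q1, q3, q4, q7}

Start: ε-closure({q1}) = {q1, q3}.
Read 'x': q1→{q1, q8}, q3→{q5, q7}; union {q1, q5, q7, q8}; ε-closure = {q1, q3, q5, q7, q8}.
Read 'y': q1→{q3, q4}, q3→{q1, q7}, q5→{q4}, q7→{q1, q7}, q8→∅; now {q1, q3, q4, q7}.
Read 'x': q1→{q1, q8}, q3→{q5, q7}, q4→∅, q7→∅; union {q1, q5, q7, q8}; ε-closure = {q1, q3, q5, q7, q8}.
Read 'y': q1→{q3, q4}, q3→{q1, q7}, q5→{q4}, q7→{q1, q7}, q8→∅; now {q1, q3, q4, q7}.
Read 'y': q1→{q3, q4}, q3→{q1, q7}, q4→∅, q7→{q1, q7}; now {q1, q3, q4, q7}.
Read 'z': q1→∅, q3→∅, q4→∅, q7→{q1, q2, q6}; union {q1, q2, q6}; ε-closure = {q1, q2, q3, q6}.
Read 'y': q1→{q3, q4}, q2→∅, q3→{q1, q7}, q6→{q2, q7, q8}; now {q1, q2, q3, q4, q7, q8}.
Read 'y': q1→{q3, q4}, q2→∅, q3→{q1, q7}, q4→∅, q7→{q1, q7}, q8→∅; now {q1, q3, q4, q7}.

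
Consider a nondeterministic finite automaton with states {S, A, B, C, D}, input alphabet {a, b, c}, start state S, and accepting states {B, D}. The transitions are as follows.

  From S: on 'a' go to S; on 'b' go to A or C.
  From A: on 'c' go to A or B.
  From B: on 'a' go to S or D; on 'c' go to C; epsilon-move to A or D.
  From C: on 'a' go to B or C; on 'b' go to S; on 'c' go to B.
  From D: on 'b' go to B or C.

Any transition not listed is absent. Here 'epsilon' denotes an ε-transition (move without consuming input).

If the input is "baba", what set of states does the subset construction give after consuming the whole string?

Start in {S}.
Read 'b': {S} → {A, C}.
Read 'a': {A, C} → {A, B, C, D}.
Read 'b': {A, B, C, D} → {S, A, B, C, D}.
Read 'a': {S, A, B, C, D} → {S, A, B, C, D}.

{S, A, B, C, D}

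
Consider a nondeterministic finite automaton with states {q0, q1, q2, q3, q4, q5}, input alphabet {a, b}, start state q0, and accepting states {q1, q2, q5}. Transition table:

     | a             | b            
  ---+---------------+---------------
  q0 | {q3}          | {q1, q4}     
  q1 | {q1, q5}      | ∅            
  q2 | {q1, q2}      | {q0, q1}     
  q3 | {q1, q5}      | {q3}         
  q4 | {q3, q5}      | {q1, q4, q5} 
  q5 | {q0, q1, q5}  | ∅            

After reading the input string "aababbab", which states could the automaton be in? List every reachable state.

∅

Start in {q0}.
Read 'a': q0→{q3}; now {q3}.
Read 'a': q3→{q1, q5}; now {q1, q5}.
Read 'b': q1→∅, q5→∅; now ∅.
The set is empty and remains empty for the remaining 5 symbols.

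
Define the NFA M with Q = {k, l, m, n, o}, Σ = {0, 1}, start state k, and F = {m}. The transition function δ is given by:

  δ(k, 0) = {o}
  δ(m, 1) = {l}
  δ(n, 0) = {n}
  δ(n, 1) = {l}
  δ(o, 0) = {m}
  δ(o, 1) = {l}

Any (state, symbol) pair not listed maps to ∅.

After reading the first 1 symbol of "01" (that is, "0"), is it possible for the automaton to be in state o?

Start in {k}.
Read '0': {k} → {o}.
State o is in {o}.

Yes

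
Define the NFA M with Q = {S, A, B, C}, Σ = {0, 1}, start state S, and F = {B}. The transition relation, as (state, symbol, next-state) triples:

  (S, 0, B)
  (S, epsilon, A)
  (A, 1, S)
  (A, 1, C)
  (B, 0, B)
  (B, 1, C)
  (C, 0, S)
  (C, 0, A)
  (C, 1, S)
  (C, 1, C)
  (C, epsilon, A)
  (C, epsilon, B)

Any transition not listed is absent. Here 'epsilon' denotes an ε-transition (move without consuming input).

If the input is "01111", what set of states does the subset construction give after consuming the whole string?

Start: ε-closure({S}) = {S, A}.
Read '0': {S, A} → {B}.
Read '1': {B} → {A, B, C}.
Read '1': {A, B, C} → {S, A, B, C}.
Read '1': {S, A, B, C} → {S, A, B, C}.
Read '1': {S, A, B, C} → {S, A, B, C}.

{S, A, B, C}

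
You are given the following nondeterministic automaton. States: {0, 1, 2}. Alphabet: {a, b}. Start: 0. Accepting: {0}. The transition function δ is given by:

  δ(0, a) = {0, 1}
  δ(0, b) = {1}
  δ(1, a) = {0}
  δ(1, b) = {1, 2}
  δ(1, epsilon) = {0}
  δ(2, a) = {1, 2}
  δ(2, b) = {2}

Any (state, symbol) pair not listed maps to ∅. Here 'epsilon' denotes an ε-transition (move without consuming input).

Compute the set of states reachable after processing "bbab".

Start in {0}.
Read 'b': 0→{1}; union {1}; ε-closure = {0, 1}.
Read 'b': 0→{1}, 1→{1, 2}; union {1, 2}; ε-closure = {0, 1, 2}.
Read 'a': 0→{0, 1}, 1→{0}, 2→{1, 2}; now {0, 1, 2}.
Read 'b': 0→{1}, 1→{1, 2}, 2→{2}; union {1, 2}; ε-closure = {0, 1, 2}.

{0, 1, 2}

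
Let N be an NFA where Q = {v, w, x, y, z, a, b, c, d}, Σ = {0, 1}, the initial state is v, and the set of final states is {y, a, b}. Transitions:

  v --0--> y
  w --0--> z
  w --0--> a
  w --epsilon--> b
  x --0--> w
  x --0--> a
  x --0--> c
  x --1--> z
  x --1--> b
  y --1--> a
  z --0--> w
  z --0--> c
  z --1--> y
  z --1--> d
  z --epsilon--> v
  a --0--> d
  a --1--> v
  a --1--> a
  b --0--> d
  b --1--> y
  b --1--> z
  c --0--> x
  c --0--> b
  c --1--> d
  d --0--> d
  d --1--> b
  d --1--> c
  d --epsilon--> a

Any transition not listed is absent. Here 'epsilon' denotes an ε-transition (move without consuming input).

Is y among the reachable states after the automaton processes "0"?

Yes

Start in {v}.
Read '0': v→{y}; now {y}.
State y is in {y}.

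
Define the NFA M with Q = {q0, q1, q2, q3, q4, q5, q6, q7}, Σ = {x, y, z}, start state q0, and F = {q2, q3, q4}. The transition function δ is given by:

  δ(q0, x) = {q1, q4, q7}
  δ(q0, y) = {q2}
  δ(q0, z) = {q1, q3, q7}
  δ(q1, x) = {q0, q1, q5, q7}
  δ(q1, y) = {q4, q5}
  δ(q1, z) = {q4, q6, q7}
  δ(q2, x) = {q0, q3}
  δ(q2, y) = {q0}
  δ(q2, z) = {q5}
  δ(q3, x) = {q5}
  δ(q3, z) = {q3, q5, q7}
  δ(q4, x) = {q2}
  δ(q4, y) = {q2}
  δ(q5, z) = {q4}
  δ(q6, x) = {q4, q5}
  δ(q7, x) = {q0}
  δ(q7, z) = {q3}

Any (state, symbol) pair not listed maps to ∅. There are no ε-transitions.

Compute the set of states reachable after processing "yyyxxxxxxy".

{q0, q2, q4, q5}

Start in {q0}.
Read 'y': q0→{q2}; now {q2}.
Read 'y': q2→{q0}; now {q0}.
Read 'y': q0→{q2}; now {q2}.
Read 'x': q2→{q0, q3}; now {q0, q3}.
Read 'x': q0→{q1, q4, q7}, q3→{q5}; now {q1, q4, q5, q7}.
Read 'x': q1→{q0, q1, q5, q7}, q4→{q2}, q5→∅, q7→{q0}; now {q0, q1, q2, q5, q7}.
Read 'x': q0→{q1, q4, q7}, q1→{q0, q1, q5, q7}, q2→{q0, q3}, q5→∅, q7→{q0}; now {q0, q1, q3, q4, q5, q7}.
Read 'x': q0→{q1, q4, q7}, q1→{q0, q1, q5, q7}, q3→{q5}, q4→{q2}, q5→∅, q7→{q0}; now {q0, q1, q2, q4, q5, q7}.
Read 'x': q0→{q1, q4, q7}, q1→{q0, q1, q5, q7}, q2→{q0, q3}, q4→{q2}, q5→∅, q7→{q0}; now {q0, q1, q2, q3, q4, q5, q7}.
Read 'y': q0→{q2}, q1→{q4, q5}, q2→{q0}, q3→∅, q4→{q2}, q5→∅, q7→∅; now {q0, q2, q4, q5}.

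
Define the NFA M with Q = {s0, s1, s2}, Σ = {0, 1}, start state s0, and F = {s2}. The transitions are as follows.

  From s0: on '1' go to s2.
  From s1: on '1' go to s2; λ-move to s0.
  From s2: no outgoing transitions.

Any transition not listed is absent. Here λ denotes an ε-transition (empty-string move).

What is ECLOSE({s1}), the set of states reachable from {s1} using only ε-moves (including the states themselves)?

{s0, s1}

Begin with {s1}.
ε-move s1 → s0; add s0.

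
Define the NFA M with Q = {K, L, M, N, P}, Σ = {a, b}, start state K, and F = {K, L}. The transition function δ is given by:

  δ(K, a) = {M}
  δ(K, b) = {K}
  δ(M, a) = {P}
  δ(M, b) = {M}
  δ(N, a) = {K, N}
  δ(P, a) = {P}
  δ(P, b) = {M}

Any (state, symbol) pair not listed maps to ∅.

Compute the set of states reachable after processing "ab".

{M}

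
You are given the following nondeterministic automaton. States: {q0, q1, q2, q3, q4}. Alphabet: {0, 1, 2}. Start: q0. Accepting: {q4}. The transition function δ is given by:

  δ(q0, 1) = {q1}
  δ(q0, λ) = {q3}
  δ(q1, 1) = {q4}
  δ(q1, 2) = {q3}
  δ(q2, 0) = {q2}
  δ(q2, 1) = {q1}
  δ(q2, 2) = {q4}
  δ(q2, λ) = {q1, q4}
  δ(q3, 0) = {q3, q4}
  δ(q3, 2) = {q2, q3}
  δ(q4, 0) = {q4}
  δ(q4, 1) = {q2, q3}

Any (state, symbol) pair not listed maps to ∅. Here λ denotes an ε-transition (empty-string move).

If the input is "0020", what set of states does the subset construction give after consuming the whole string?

Start: ε-closure({q0}) = {q0, q3}.
Read '0': q0→∅, q3→{q3, q4}; now {q3, q4}.
Read '0': q3→{q3, q4}, q4→{q4}; now {q3, q4}.
Read '2': q3→{q2, q3}, q4→∅; union {q2, q3}; ε-closure = {q1, q2, q3, q4}.
Read '0': q1→∅, q2→{q2}, q3→{q3, q4}, q4→{q4}; union {q2, q3, q4}; ε-closure = {q1, q2, q3, q4}.

{q1, q2, q3, q4}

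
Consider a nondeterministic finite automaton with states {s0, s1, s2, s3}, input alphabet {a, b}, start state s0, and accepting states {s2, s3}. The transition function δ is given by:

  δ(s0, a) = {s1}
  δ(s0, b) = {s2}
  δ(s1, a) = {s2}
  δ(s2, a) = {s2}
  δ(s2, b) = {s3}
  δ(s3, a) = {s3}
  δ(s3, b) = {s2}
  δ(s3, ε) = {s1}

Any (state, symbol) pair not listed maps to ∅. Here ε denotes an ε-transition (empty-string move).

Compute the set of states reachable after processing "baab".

{s1, s3}

Start in {s0}.
Read 'b': {s0} → {s2}.
Read 'a': {s2} → {s2}.
Read 'a': {s2} → {s2}.
Read 'b': {s2} → {s1, s3}.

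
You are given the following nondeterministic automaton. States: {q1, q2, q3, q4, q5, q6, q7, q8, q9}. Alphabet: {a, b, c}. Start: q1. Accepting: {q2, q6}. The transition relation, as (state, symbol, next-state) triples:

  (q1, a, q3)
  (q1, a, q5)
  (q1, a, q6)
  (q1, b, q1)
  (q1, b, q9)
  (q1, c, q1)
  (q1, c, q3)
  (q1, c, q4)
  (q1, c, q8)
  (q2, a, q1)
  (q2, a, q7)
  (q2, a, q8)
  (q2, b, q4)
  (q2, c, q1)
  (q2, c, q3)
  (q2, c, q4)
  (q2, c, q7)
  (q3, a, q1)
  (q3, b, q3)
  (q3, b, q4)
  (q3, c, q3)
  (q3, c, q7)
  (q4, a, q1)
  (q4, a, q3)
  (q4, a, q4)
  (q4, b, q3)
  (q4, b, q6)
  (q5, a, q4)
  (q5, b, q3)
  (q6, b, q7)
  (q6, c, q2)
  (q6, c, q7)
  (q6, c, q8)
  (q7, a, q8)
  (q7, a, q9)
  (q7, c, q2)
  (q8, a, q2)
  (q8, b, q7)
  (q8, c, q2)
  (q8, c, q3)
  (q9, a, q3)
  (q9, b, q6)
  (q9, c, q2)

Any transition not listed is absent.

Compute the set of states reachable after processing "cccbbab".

{q1, q3, q4, q6, q7, q9}

Start in {q1}.
Read 'c': q1→{q1, q3, q4, q8}; now {q1, q3, q4, q8}.
Read 'c': q1→{q1, q3, q4, q8}, q3→{q3, q7}, q4→∅, q8→{q2, q3}; now {q1, q2, q3, q4, q7, q8}.
Read 'c': q1→{q1, q3, q4, q8}, q2→{q1, q3, q4, q7}, q3→{q3, q7}, q4→∅, q7→{q2}, q8→{q2, q3}; now {q1, q2, q3, q4, q7, q8}.
Read 'b': q1→{q1, q9}, q2→{q4}, q3→{q3, q4}, q4→{q3, q6}, q7→∅, q8→{q7}; now {q1, q3, q4, q6, q7, q9}.
Read 'b': q1→{q1, q9}, q3→{q3, q4}, q4→{q3, q6}, q6→{q7}, q7→∅, q9→{q6}; now {q1, q3, q4, q6, q7, q9}.
Read 'a': q1→{q3, q5, q6}, q3→{q1}, q4→{q1, q3, q4}, q6→∅, q7→{q8, q9}, q9→{q3}; now {q1, q3, q4, q5, q6, q8, q9}.
Read 'b': q1→{q1, q9}, q3→{q3, q4}, q4→{q3, q6}, q5→{q3}, q6→{q7}, q8→{q7}, q9→{q6}; now {q1, q3, q4, q6, q7, q9}.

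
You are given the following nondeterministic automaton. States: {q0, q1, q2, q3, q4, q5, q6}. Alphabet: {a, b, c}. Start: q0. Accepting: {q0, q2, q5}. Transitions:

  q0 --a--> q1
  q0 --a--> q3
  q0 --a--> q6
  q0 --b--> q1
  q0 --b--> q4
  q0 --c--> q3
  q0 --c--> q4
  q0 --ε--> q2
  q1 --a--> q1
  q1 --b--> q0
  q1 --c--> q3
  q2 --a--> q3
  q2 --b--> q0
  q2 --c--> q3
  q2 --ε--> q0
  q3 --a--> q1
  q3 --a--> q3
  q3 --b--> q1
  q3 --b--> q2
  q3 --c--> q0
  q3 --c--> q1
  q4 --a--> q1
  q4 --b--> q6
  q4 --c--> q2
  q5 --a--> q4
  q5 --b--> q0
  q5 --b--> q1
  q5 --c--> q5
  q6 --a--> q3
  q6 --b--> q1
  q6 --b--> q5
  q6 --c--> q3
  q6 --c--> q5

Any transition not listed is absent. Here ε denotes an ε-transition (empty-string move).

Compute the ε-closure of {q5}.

Begin with {q5}.
No ε-moves leave this set, so the closure equals the set itself.

{q5}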